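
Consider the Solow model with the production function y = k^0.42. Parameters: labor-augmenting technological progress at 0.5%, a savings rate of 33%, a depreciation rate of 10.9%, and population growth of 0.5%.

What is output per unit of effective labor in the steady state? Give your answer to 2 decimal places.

y* ≈ 2.09

At the steady state, Δk = 0, so s·k^α = (n + g + δ)·k.
Dividing both sides by k: k^(1−α) = s / (n + g + δ).
k^0.58 = 0.33 / (0.005 + 0.005 + 0.109) = 0.33 / 0.119 = 2.7731
k* = 2.7731^(1/0.58) ≈ 5.8041
y* = (k*)^α = 5.8041^0.42 ≈ 2.0930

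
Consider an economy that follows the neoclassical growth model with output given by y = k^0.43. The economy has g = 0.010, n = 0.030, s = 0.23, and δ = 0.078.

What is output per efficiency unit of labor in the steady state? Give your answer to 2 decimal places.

y* ≈ 1.65

Steady state requires s·f(k) = (n + g + δ)·k, i.e. s·k^α = (n + g + δ)·k.
Rearranging, k^(1−α) = s / (n + g + δ).
k^0.57 = 0.23 / (0.030 + 0.010 + 0.078) = 0.23 / 0.118 = 1.9492
k* = 1.9492^(1/0.57) ≈ 3.2249
y* = (k*)^α = 3.2249^0.43 ≈ 1.6545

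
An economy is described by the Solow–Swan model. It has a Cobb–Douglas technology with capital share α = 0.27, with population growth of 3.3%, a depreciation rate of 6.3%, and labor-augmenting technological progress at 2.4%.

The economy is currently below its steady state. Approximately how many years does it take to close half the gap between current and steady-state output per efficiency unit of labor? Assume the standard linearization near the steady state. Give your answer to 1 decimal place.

Near the steady state the convergence rate is λ = (1 − α)(n + g + δ).
λ = (1 − 0.27) × 0.120 = 0.73 × 0.120 = 0.0876
Half-life = ln 2 / λ = 0.6931 / 0.0876 ≈ 7.91 years

half-life ≈ 7.9 years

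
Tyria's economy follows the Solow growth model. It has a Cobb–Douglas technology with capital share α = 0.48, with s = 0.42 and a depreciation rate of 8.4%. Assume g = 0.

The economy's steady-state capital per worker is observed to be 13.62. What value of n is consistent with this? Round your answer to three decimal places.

n ≈ 0.024

In steady state, investment equals break-even investment: s·k^α = (n + δ)·k.
So s / (n + δ) = (k*)^(1−α) = 13.62^0.52 = 3.8884.
Therefore n + δ = s / 3.8884 = 0.42 / 3.8884 = 0.1080, so n = 0.1080 − 0.084 = 0.0240.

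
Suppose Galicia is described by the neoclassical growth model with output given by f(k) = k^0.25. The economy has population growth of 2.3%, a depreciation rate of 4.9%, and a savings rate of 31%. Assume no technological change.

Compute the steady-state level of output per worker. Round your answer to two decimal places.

y* = 1.63

At the steady state, Δk = 0, so s·k^α = (n + δ)·k.
Rearranging, k^(1−α) = s / (n + δ).
k^0.75 = 0.31 / (0.023 + 0.049) = 0.31 / 0.072 = 4.3056
k* = 4.3056^(1/0.75) ≈ 7.0045
y* = (k*)^α = 7.0045^0.25 ≈ 1.6268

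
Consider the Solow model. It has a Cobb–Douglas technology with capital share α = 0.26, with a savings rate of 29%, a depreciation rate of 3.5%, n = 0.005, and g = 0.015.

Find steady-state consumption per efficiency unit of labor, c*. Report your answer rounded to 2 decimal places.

At the steady state, Δk = 0, so s·k^α = (n + g + δ)·k.
Rearranging, k^(1−α) = s / (n + g + δ).
k^0.74 = 0.29 / (0.005 + 0.015 + 0.035) = 0.29 / 0.055 = 5.2727
k* = 5.2727^(1/0.74) ≈ 9.4563
y* = (k*)^α = 9.4563^0.26 ≈ 1.7934
c* = (1 − s)·y* = (1 − 0.29) × 1.7934 ≈ 1.2733

c* = 1.27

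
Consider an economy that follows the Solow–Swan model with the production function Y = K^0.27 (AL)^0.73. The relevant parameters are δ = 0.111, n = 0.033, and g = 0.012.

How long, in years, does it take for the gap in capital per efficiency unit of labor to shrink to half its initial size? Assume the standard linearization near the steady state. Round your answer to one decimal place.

Near the steady state the convergence rate is λ = (1 − α)(n + g + δ).
λ = (1 − 0.27) × 0.156 = 0.73 × 0.156 = 0.11388
Half-life = ln 2 / λ = 0.6931 / 0.11388 ≈ 6.09 years

about 6.1 years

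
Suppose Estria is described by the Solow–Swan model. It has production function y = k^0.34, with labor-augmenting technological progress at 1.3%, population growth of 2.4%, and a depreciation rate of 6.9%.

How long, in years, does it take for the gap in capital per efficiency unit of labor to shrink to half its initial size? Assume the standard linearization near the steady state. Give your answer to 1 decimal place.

half-life ≈ 9.9 years

Near the steady state the convergence rate is λ = (1 − α)(n + g + δ).
λ = (1 − 0.34) × 0.106 = 0.66 × 0.106 = 0.06996
Half-life = ln 2 / λ = 0.6931 / 0.06996 ≈ 9.91 years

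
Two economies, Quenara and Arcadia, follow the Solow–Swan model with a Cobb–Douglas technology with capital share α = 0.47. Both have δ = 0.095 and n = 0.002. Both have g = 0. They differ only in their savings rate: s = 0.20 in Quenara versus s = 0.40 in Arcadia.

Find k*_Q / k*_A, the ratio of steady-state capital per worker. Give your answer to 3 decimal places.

Steady-state k* = [s/(n + δ)]^(1/(1−α)), so the ratio is [ (s_Q/(n + δ)_Q) / (s_A/(n + δ)_A) ]^1.8868.
s_Q/(n + δ)_Q = 0.20/0.097 = 2.0619; s_A/(n + δ)_A = 0.40/0.097 = 4.1237.
Ratio = (2.0619/4.1237)^1.8868 = 0.5000^1.8868 ≈ 0.2704

k*_Q / k*_A ≈ 0.270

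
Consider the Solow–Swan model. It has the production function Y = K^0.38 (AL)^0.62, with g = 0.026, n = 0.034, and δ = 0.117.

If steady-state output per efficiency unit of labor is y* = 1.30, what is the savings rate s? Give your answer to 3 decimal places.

In steady state, investment equals break-even investment: s·k^α = (n + g + δ)·k.
Since y* = [s/(n + g + δ)]^(α/(1−α)), we have s/(n + g + δ) = (y*)^((1−α)/α) = 1.30^1.6316 = 1.5343.
Therefore s = 1.5343 × (n + g + δ) = 1.5343 × 0.177 = 0.2716.

s ≈ 0.272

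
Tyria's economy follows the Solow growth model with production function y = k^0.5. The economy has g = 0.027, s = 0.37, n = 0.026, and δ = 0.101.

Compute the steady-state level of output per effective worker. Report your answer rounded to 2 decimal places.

y* ≈ 2.40

In steady state, investment equals break-even investment: s·k^α = (n + g + δ)·k.
Rearranging, k^(1−α) = s / (n + g + δ).
k^0.5 = 0.37 / (0.026 + 0.027 + 0.101) = 0.37 / 0.154 = 2.4026
k* = 2.4026^(1/0.5) ≈ 5.7725
y* = (k*)^α = 5.7725^0.5 ≈ 2.4026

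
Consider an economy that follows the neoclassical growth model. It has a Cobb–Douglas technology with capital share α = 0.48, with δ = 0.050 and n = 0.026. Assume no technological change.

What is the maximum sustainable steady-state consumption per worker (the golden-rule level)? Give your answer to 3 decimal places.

At the golden rule, f'(k) = n + δ, so α·k^(α−1) = n + δ and k_gold = (α/(n + δ))^(1/(1−α)).
k_gold = (0.48/0.076)^(1/0.52) = 6.3158^1.9231 ≈ 34.6181
c_gold = f(k_gold) − (n + δ)·k_gold = 5.4811 − 0.076×34.6181 ≈ 2.8501

c_gold ≈ 2.850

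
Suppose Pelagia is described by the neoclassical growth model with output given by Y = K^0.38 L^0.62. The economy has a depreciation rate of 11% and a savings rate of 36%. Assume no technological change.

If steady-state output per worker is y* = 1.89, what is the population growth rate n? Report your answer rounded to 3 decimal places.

n ≈ 0.017

Steady state requires s·f(k) = (n + δ)·k, i.e. s·k^α = (n + δ)·k.
Since y* = [s/(n + δ)]^(α/(1−α)), we have s/(n + δ) = (y*)^((1−α)/α) = 1.89^1.6316 = 2.8254.
Therefore n + δ = s / 2.8254 = 0.36 / 2.8254 = 0.1274, so n = 0.1274 − 0.110 = 0.0174.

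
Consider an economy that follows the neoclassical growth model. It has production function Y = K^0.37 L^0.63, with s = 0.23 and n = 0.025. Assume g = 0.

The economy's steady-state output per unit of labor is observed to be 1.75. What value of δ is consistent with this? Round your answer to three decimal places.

In steady state, investment equals break-even investment: s·k^α = (n + δ)·k.
Since y* = [s/(n + δ)]^(α/(1−α)), we have s/(n + δ) = (y*)^((1−α)/α) = 1.75^1.7027 = 2.5931.
Therefore n + δ = s / 2.5931 = 0.23 / 2.5931 = 0.0887, so δ = 0.0887 − 0.025 = 0.0637.

δ ≈ 0.064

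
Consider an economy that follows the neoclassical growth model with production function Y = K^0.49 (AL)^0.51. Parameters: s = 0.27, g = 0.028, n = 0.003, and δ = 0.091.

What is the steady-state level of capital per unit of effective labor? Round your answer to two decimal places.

Steady state requires s·f(k) = (n + g + δ)·k, i.e. s·k^α = (n + g + δ)·k.
Dividing both sides by k: k^(1−α) = s / (n + g + δ).
k^0.51 = 0.27 / (0.003 + 0.028 + 0.091) = 0.27 / 0.122 = 2.2131
k* = 2.2131^(1/0.51) ≈ 4.7476

k* ≈ 4.75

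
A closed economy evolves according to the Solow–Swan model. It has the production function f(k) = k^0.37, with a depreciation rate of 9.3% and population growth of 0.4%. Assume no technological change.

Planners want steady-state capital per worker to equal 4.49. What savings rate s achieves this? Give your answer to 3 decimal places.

In steady state, investment equals break-even investment: s·k^α = (n + δ)·k.
So s / (n + δ) = (k*)^(1−α) = 4.49^0.63 = 2.5758.
Therefore s = 2.5758 × (n + δ) = 2.5758 × 0.097 = 0.2499.

s ≈ 0.250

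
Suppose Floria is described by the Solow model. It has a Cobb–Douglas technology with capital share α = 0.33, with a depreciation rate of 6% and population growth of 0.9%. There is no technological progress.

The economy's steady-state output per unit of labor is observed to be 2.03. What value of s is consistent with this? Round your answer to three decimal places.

s ≈ 0.291

At the steady state, Δk = 0, so s·k^α = (n + δ)·k.
Since y* = [s/(n + δ)]^(α/(1−α)), we have s/(n + δ) = (y*)^((1−α)/α) = 2.03^2.0303 = 4.2103.
Therefore s = 4.2103 × (n + δ) = 4.2103 × 0.069 = 0.2905.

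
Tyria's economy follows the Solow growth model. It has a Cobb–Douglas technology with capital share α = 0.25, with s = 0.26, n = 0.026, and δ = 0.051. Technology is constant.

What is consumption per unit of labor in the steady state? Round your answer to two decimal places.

In steady state, investment equals break-even investment: s·k^α = (n + δ)·k.
Dividing both sides by k: k^(1−α) = s / (n + δ).
k^0.75 = 0.26 / (0.026 + 0.051) = 0.26 / 0.077 = 3.3766
k* = 3.3766^(1/0.75) ≈ 5.0657
y* = (k*)^α = 5.0657^0.25 ≈ 1.5002
c* = (1 − s)·y* = (1 − 0.26) × 1.5002 ≈ 1.1101

c* = 1.11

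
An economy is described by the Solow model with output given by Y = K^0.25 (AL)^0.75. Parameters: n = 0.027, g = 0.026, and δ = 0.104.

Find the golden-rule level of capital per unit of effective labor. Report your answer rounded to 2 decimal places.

k_gold ≈ 1.86

The golden rule sets f'(k) = n + g + δ, i.e. α·k^(α−1) = n + g + δ.
So k^(1−α) = α / (n + g + δ) = 0.25 / 0.157 = 1.5924.
k_gold = 1.5924^(1/0.75) ≈ 1.8595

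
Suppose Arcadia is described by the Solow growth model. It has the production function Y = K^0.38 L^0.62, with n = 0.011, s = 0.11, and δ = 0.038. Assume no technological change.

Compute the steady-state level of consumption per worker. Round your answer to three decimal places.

c* = 1.461

At the steady state, Δk = 0, so s·k^α = (n + δ)·k.
Dividing both sides by k: k^(1−α) = s / (n + δ).
k^0.62 = 0.11 / (0.011 + 0.038) = 0.11 / 0.049 = 2.2449
k* = 2.2449^(1/0.62) ≈ 3.6851
y* = (k*)^α = 3.6851^0.38 ≈ 1.6415
c* = (1 − s)·y* = (1 − 0.11) × 1.6415 ≈ 1.4609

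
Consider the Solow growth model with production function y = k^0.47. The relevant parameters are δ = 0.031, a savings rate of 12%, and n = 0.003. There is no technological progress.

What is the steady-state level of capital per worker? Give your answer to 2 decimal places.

At the steady state, Δk = 0, so s·k^α = (n + δ)·k.
Rearranging, k^(1−α) = s / (n + δ).
k^0.53 = 0.12 / (0.003 + 0.031) = 0.12 / 0.034 = 3.5294
k* = 3.5294^(1/0.53) ≈ 10.7994

k* ≈ 10.80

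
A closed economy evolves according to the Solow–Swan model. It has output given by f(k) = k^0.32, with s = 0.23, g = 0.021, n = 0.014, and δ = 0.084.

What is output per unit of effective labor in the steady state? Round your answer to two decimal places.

y* = 1.36

At the steady state, Δk = 0, so s·k^α = (n + g + δ)·k.
Rearranging, k^(1−α) = s / (n + g + δ).
k^0.68 = 0.23 / (0.014 + 0.021 + 0.084) = 0.23 / 0.119 = 1.9328
k* = 1.9328^(1/0.68) ≈ 2.6355
y* = (k*)^α = 2.6355^0.32 ≈ 1.3636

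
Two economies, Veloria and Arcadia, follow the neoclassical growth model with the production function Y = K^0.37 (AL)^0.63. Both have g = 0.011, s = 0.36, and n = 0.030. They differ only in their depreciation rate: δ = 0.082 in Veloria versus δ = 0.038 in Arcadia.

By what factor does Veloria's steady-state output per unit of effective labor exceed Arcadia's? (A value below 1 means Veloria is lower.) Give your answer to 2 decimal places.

Steady-state y* = [s/(n + g + δ)]^(α/(1−α)), so the ratio is [ (s_V/(n + g + δ)_V) / (s_A/(n + g + δ)_A) ]^0.5873.
s_V/(n + g + δ)_V = 0.36/0.123 = 2.9268; s_A/(n + g + δ)_A = 0.36/0.079 = 4.5570.
Ratio = (2.9268/4.5570)^0.5873 = 0.6423^0.5873 ≈ 0.7711

y*_V / y*_A ≈ 0.77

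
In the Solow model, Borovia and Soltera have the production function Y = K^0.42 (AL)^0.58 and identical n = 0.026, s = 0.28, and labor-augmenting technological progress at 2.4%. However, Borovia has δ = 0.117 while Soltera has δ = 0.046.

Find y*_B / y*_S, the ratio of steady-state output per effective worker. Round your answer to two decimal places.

Steady-state y* = [s/(n + g + δ)]^(α/(1−α)), so the ratio is [ (s_B/(n + g + δ)_B) / (s_S/(n + g + δ)_S) ]^0.7241.
s_B/(n + g + δ)_B = 0.28/0.167 = 1.6766; s_S/(n + g + δ)_S = 0.28/0.096 = 2.9167.
Ratio = (1.6766/2.9167)^0.7241 = 0.5748^0.7241 ≈ 0.6697

y*_B / y*_S ≈ 0.67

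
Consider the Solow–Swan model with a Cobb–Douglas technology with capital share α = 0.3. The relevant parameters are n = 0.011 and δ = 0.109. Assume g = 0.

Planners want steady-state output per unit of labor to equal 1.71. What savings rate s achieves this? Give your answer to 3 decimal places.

In steady state, investment equals break-even investment: s·k^α = (n + δ)·k.
Since y* = [s/(n + δ)]^(α/(1−α)), we have s/(n + δ) = (y*)^((1−α)/α) = 1.71^2.3333 = 3.4966.
Therefore s = 3.4966 × (n + δ) = 3.4966 × 0.120 = 0.4196.

s ≈ 0.420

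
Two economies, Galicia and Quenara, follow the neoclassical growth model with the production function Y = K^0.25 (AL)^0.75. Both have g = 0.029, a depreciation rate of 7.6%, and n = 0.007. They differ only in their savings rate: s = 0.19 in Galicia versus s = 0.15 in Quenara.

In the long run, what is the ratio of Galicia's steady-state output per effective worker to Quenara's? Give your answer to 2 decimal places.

Steady-state y* = [s/(n + g + δ)]^(α/(1−α)), so the ratio is [ (s_G/(n + g + δ)_G) / (s_Q/(n + g + δ)_Q) ]^0.3333.
s_G/(n + g + δ)_G = 0.19/0.112 = 1.6964; s_Q/(n + g + δ)_Q = 0.15/0.112 = 1.3393.
Ratio = (1.6964/1.3393)^0.3333 = 1.2666^0.3333 ≈ 1.0820

y*_G / y*_Q ≈ 1.08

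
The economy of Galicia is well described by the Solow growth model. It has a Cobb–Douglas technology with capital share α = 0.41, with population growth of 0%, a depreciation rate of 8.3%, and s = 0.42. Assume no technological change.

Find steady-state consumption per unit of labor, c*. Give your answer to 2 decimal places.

At the steady state, Δk = 0, so s·k^α = (n + δ)·k.
Rearranging, k^(1−α) = s / (n + δ).
k^0.59 = 0.42 / (0.000 + 0.083) = 0.42 / 0.083 = 5.0602
k* = 5.0602^(1/0.59) ≈ 15.6137
y* = (k*)^α = 15.6137^0.41 ≈ 3.0856
c* = (1 − s)·y* = (1 − 0.42) × 3.0856 ≈ 1.7896

c* ≈ 1.79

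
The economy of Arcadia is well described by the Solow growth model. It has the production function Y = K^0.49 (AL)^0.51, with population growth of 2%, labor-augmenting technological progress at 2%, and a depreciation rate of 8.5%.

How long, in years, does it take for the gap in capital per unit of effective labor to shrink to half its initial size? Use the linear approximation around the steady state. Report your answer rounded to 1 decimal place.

Near the steady state the convergence rate is λ = (1 − α)(n + g + δ).
λ = (1 − 0.49) × 0.125 = 0.51 × 0.125 = 0.06375
Half-life = ln 2 / λ = 0.6931 / 0.06375 ≈ 10.87 years

about 10.9 years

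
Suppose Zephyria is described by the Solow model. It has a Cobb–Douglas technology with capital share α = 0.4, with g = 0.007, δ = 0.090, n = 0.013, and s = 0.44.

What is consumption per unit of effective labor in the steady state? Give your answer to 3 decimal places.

c* = 1.411

Steady state requires s·f(k) = (n + g + δ)·k, i.e. s·k^α = (n + g + δ)·k.
Rearranging, k^(1−α) = s / (n + g + δ).
k^0.6 = 0.44 / (0.013 + 0.007 + 0.090) = 0.44 / 0.110 = 4.0000
k* = 4.0000^(1/0.6) ≈ 10.0794
y* = (k*)^α = 10.0794^0.4 ≈ 2.5198
c* = (1 − s)·y* = (1 − 0.44) × 2.5198 ≈ 1.4111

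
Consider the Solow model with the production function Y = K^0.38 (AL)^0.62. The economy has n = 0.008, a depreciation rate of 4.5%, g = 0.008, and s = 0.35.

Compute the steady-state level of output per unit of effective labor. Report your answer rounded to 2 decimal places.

Steady state requires s·f(k) = (n + g + δ)·k, i.e. s·k^α = (n + g + δ)·k.
Dividing both sides by k: k^(1−α) = s / (n + g + δ).
k^0.62 = 0.35 / (0.008 + 0.008 + 0.045) = 0.35 / 0.061 = 5.7377
k* = 5.7377^(1/0.62) ≈ 16.7406
y* = (k*)^α = 16.7406^0.38 ≈ 2.9176

y* ≈ 2.92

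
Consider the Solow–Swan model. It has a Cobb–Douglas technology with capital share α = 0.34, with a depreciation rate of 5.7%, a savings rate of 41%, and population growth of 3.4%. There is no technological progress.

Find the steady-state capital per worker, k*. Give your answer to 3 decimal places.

k* = 9.784

Steady state requires s·f(k) = (n + δ)·k, i.e. s·k^α = (n + δ)·k.
Dividing both sides by k: k^(1−α) = s / (n + δ).
k^0.66 = 0.41 / (0.034 + 0.057) = 0.41 / 0.091 = 4.5055
k* = 4.5055^(1/0.66) ≈ 9.7841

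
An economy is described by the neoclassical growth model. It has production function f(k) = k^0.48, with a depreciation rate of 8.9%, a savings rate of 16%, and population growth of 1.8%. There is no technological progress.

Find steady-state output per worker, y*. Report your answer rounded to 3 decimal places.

In steady state, investment equals break-even investment: s·k^α = (n + δ)·k.
Rearranging, k^(1−α) = s / (n + δ).
k^0.52 = 0.16 / (0.018 + 0.089) = 0.16 / 0.107 = 1.4953
k* = 1.4953^(1/0.52) ≈ 2.1678
y* = (k*)^α = 2.1678^0.48 ≈ 1.4497

y* = 1.450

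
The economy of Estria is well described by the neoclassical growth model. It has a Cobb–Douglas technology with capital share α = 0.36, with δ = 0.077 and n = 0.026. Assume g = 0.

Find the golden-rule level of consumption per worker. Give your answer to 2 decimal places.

At the golden rule, f'(k) = n + δ, so α·k^(α−1) = n + δ and k_gold = (α/(n + δ))^(1/(1−α)).
k_gold = (0.36/0.103)^(1/0.64) = 3.4951^1.5625 ≈ 7.0657
c_gold = f(k_gold) − (n + δ)·k_gold = 2.0216 − 0.103×7.0657 ≈ 1.2938

c_gold ≈ 1.29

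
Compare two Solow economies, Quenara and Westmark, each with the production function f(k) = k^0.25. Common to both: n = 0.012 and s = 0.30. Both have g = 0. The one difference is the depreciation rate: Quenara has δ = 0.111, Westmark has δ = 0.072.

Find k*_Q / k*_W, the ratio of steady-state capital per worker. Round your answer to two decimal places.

Steady-state k* = [s/(n + δ)]^(1/(1−α)), so the ratio is [ (s_Q/(n + δ)_Q) / (s_W/(n + δ)_W) ]^1.3333.
s_Q/(n + δ)_Q = 0.30/0.123 = 2.4390; s_W/(n + δ)_W = 0.30/0.084 = 3.5714.
Ratio = (2.4390/3.5714)^1.3333 = 0.6829^1.3333 ≈ 0.6014

k*_Q / k*_W ≈ 0.60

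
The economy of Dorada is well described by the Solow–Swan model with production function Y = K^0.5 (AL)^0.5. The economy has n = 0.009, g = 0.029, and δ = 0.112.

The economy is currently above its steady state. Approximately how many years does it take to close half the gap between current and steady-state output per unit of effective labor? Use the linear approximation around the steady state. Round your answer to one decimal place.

Near the steady state the convergence rate is λ = (1 − α)(n + g + δ).
λ = (1 − 0.5) × 0.150 = 0.5 × 0.150 = 0.0750
Half-life = ln 2 / λ = 0.6931 / 0.0750 ≈ 9.24 years

t_½ ≈ 9.2 years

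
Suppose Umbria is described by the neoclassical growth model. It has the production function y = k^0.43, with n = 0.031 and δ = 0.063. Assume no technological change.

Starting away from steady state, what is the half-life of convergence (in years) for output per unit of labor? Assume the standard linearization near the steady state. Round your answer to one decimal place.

Near the steady state the convergence rate is λ = (1 − α)(n + δ).
λ = (1 − 0.43) × 0.094 = 0.57 × 0.094 = 0.05358
Half-life = ln 2 / λ = 0.6931 / 0.05358 ≈ 12.94 years

half-life ≈ 12.9 years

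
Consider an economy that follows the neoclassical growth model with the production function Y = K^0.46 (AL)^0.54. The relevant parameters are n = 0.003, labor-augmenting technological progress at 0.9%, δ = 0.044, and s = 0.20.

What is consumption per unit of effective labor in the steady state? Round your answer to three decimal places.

c* = 2.366

At the steady state, Δk = 0, so s·k^α = (n + g + δ)·k.
Rearranging, k^(1−α) = s / (n + g + δ).
k^0.54 = 0.20 / (0.003 + 0.009 + 0.044) = 0.20 / 0.056 = 3.5714
k* = 3.5714^(1/0.54) ≈ 10.5627
y* = (k*)^α = 10.5627^0.46 ≈ 2.9576
c* = (1 − s)·y* = (1 − 0.20) × 2.9576 ≈ 2.3661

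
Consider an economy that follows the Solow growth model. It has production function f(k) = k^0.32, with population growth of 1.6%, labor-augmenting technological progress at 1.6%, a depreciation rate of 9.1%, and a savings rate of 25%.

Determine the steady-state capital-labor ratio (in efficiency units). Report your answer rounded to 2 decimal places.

In steady state, investment equals break-even investment: s·k^α = (n + g + δ)·k.
Rearranging, k^(1−α) = s / (n + g + δ).
k^0.68 = 0.25 / (0.016 + 0.016 + 0.091) = 0.25 / 0.123 = 2.0325
k* = 2.0325^(1/0.68) ≈ 2.8378

k* ≈ 2.84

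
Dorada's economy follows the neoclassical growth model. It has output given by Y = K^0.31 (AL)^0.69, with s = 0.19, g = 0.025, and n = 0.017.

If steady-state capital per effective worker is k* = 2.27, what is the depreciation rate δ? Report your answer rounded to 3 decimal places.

δ ≈ 0.066

Steady state requires s·f(k) = (n + g + δ)·k, i.e. s·k^α = (n + g + δ)·k.
So s / (n + g + δ) = (k*)^(1−α) = 2.27^0.69 = 1.7606.
Therefore n + g + δ = s / 1.7606 = 0.19 / 1.7606 = 0.1079, so δ = 0.1079 − 0.042 = 0.0659.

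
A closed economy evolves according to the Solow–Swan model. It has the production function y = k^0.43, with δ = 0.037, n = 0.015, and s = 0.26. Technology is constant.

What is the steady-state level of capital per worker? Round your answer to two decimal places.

In steady state, investment equals break-even investment: s·k^α = (n + δ)·k.
Rearranging, k^(1−α) = s / (n + δ).
k^0.57 = 0.26 / (0.015 + 0.037) = 0.26 / 0.052 = 5.0000
k* = 5.0000^(1/0.57) ≈ 16.8369

k* ≈ 16.84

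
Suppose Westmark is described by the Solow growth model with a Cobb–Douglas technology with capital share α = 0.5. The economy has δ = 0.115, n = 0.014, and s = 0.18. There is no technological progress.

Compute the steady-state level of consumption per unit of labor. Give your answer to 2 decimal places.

c* = 1.14

Steady state requires s·f(k) = (n + δ)·k, i.e. s·k^α = (n + δ)·k.
Rearranging, k^(1−α) = s / (n + δ).
k^0.5 = 0.18 / (0.014 + 0.115) = 0.18 / 0.129 = 1.3953
k* = 1.3953^(1/0.5) ≈ 1.9469
y* = (k*)^α = 1.9469^0.5 ≈ 1.3953
c* = (1 − s)·y* = (1 − 0.18) × 1.3953 ≈ 1.1441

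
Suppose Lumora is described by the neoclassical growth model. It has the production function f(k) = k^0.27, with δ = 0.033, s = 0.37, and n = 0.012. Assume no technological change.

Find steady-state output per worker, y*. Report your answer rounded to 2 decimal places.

At the steady state, Δk = 0, so s·k^α = (n + δ)·k.
Rearranging, k^(1−α) = s / (n + δ).
k^0.73 = 0.37 / (0.012 + 0.033) = 0.37 / 0.045 = 8.2222
k* = 8.2222^(1/0.73) ≈ 17.9229
y* = (k*)^α = 17.9229^0.27 ≈ 2.1798

y* = 2.18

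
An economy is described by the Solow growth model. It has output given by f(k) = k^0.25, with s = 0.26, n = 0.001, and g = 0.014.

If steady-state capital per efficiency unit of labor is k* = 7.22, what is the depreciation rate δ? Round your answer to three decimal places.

Steady state requires s·f(k) = (n + g + δ)·k, i.e. s·k^α = (n + g + δ)·k.
So s / (n + g + δ) = (k*)^(1−α) = 7.22^0.75 = 4.4046.
Therefore n + g + δ = s / 4.4046 = 0.26 / 4.4046 = 0.0590, so δ = 0.0590 − 0.015 = 0.0440.

δ ≈ 0.044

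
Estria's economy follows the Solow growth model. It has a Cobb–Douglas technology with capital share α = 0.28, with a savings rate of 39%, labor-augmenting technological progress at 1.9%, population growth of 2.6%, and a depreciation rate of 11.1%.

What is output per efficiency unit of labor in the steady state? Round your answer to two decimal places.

y* = 1.43

In steady state, investment equals break-even investment: s·k^α = (n + g + δ)·k.
Rearranging, k^(1−α) = s / (n + g + δ).
k^0.72 = 0.39 / (0.026 + 0.019 + 0.111) = 0.39 / 0.156 = 2.5000
k* = 2.5000^(1/0.72) ≈ 3.5702
y* = (k*)^α = 3.5702^0.28 ≈ 1.4281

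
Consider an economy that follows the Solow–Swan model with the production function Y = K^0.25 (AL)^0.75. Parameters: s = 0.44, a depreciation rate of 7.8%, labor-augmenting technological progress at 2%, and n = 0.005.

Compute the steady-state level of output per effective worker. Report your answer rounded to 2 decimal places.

y* = 1.62

Steady state requires s·f(k) = (n + g + δ)·k, i.e. s·k^α = (n + g + δ)·k.
Rearranging, k^(1−α) = s / (n + g + δ).
k^0.75 = 0.44 / (0.005 + 0.020 + 0.078) = 0.44 / 0.103 = 4.2718
k* = 4.2718^(1/0.75) ≈ 6.9313
y* = (k*)^α = 6.9313^0.25 ≈ 1.6226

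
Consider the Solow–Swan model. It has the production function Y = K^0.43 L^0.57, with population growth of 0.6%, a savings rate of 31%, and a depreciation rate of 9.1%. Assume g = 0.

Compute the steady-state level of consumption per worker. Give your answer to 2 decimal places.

At the steady state, Δk = 0, so s·k^α = (n + δ)·k.
Rearranging, k^(1−α) = s / (n + δ).
k^0.57 = 0.31 / (0.006 + 0.091) = 0.31 / 0.097 = 3.1959
k* = 3.1959^(1/0.57) ≈ 7.6781
y* = (k*)^α = 7.6781^0.43 ≈ 2.4025
c* = (1 − s)·y* = (1 − 0.31) × 2.4025 ≈ 1.6577

c* = 1.66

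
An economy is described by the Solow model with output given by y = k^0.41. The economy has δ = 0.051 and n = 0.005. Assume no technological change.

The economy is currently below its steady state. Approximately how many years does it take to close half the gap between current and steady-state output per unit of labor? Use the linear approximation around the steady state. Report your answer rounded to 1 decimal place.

about 21.0 years

Near the steady state the convergence rate is λ = (1 − α)(n + δ).
λ = (1 − 0.41) × 0.056 = 0.59 × 0.056 = 0.03304
Half-life = ln 2 / λ = 0.6931 / 0.03304 ≈ 20.98 years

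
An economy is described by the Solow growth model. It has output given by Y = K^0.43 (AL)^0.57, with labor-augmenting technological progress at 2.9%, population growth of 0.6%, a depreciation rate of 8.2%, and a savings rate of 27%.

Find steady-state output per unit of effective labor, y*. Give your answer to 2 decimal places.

In steady state, investment equals break-even investment: s·k^α = (n + g + δ)·k.
Dividing both sides by k: k^(1−α) = s / (n + g + δ).
k^0.57 = 0.27 / (0.006 + 0.029 + 0.082) = 0.27 / 0.117 = 2.3077
k* = 2.3077^(1/0.57) ≈ 4.3367
y* = (k*)^α = 4.3367^0.43 ≈ 1.8792

y* = 1.88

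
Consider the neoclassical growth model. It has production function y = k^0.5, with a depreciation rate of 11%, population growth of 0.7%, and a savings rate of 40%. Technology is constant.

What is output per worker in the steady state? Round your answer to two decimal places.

In steady state, investment equals break-even investment: s·k^α = (n + δ)·k.
Rearranging, k^(1−α) = s / (n + δ).
k^0.5 = 0.40 / (0.007 + 0.110) = 0.40 / 0.117 = 3.4188
k* = 3.4188^(1/0.5) ≈ 11.6882
y* = (k*)^α = 11.6882^0.5 ≈ 3.4188

y* = 3.42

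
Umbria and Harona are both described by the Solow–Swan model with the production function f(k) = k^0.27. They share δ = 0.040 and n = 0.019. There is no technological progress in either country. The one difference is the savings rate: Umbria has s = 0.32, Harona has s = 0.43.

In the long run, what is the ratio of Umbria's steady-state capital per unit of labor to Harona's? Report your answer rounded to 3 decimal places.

ratio ≈ 0.667

Steady-state k* = [s/(n + δ)]^(1/(1−α)), so the ratio is [ (s_U/(n + δ)_U) / (s_H/(n + δ)_H) ]^1.3699.
s_U/(n + δ)_U = 0.32/0.059 = 5.4237; s_H/(n + δ)_H = 0.43/0.059 = 7.2881.
Ratio = (5.4237/7.2881)^1.3699 = 0.7442^1.3699 ≈ 0.6672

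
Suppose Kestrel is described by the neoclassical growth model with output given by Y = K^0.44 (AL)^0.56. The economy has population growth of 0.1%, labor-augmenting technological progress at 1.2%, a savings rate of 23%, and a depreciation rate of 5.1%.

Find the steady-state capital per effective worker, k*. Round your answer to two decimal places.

k* = 9.82

Steady state requires s·f(k) = (n + g + δ)·k, i.e. s·k^α = (n + g + δ)·k.
Rearranging, k^(1−α) = s / (n + g + δ).
k^0.56 = 0.23 / (0.001 + 0.012 + 0.051) = 0.23 / 0.064 = 3.5938
k* = 3.5938^(1/0.56) ≈ 9.8188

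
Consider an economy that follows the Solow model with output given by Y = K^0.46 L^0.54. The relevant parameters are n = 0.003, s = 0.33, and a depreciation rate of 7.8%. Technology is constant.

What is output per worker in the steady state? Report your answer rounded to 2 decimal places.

Steady state requires s·f(k) = (n + δ)·k, i.e. s·k^α = (n + δ)·k.
Dividing both sides by k: k^(1−α) = s / (n + δ).
k^0.54 = 0.33 / (0.003 + 0.078) = 0.33 / 0.081 = 4.0741
k* = 4.0741^(1/0.54) ≈ 13.4800
y* = (k*)^α = 13.4800^0.46 ≈ 3.3087

y* = 3.31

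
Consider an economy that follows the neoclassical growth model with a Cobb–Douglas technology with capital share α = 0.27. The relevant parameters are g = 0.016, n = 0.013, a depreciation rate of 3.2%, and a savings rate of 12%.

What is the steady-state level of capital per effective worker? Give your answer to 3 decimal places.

k* ≈ 2.527

Steady state requires s·f(k) = (n + g + δ)·k, i.e. s·k^α = (n + g + δ)·k.
Dividing both sides by k: k^(1−α) = s / (n + g + δ).
k^0.73 = 0.12 / (0.013 + 0.016 + 0.032) = 0.12 / 0.061 = 1.9672
k* = 1.9672^(1/0.73) ≈ 2.5266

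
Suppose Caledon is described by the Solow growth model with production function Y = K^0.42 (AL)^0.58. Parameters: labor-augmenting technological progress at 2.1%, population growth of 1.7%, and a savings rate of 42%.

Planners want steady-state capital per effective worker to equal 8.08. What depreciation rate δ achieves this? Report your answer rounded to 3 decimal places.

At the steady state, Δk = 0, so s·k^α = (n + g + δ)·k.
So s / (n + g + δ) = (k*)^(1−α) = 8.08^0.58 = 3.3597.
Therefore n + g + δ = s / 3.3597 = 0.42 / 3.3597 = 0.1250, so δ = 0.1250 − 0.038 = 0.0870.

δ ≈ 0.087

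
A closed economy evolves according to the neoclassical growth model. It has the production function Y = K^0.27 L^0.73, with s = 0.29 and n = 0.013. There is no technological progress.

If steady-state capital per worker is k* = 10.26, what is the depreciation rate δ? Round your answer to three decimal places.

At the steady state, Δk = 0, so s·k^α = (n + δ)·k.
So s / (n + δ) = (k*)^(1−α) = 10.26^0.73 = 5.4719.
Therefore n + δ = s / 5.4719 = 0.29 / 5.4719 = 0.0530, so δ = 0.0530 − 0.013 = 0.0400.

δ ≈ 0.040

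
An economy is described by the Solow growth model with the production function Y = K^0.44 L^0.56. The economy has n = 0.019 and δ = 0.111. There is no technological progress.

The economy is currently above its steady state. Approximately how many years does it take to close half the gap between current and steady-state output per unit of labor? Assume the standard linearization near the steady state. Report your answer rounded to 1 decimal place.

about 9.5 years

Near the steady state the convergence rate is λ = (1 − α)(n + δ).
λ = (1 − 0.44) × 0.130 = 0.56 × 0.130 = 0.0728
Half-life = ln 2 / λ = 0.6931 / 0.0728 ≈ 9.52 years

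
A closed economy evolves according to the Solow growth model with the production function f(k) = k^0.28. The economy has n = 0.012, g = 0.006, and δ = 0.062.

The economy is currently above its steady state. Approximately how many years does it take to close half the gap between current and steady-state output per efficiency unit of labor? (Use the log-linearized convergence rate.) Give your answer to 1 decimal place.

half-life ≈ 12.0 years

Near the steady state the convergence rate is λ = (1 − α)(n + g + δ).
λ = (1 − 0.28) × 0.080 = 0.72 × 0.080 = 0.0576
Half-life = ln 2 / λ = 0.6931 / 0.0576 ≈ 12.03 years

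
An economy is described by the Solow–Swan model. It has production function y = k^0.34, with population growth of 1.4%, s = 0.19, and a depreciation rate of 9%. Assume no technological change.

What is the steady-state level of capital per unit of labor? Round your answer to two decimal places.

k* ≈ 2.49

At the steady state, Δk = 0, so s·k^α = (n + δ)·k.
Rearranging, k^(1−α) = s / (n + δ).
k^0.66 = 0.19 / (0.014 + 0.090) = 0.19 / 0.104 = 1.8269
k* = 1.8269^(1/0.66) ≈ 2.4919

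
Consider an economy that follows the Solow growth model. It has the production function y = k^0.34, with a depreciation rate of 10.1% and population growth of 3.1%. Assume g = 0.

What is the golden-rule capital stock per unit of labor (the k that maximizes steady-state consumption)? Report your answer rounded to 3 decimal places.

The golden rule sets f'(k) = n + δ, i.e. α·k^(α−1) = n + δ.
So k^(1−α) = α / (n + δ) = 0.34 / 0.132 = 2.5758.
k_gold = 2.5758^(1/0.66) ≈ 4.1937

k_gold ≈ 4.194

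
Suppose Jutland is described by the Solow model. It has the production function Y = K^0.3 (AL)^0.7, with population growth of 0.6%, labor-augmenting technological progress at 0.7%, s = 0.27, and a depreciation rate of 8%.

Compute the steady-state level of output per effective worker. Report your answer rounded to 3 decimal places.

y* ≈ 1.579

Steady state requires s·f(k) = (n + g + δ)·k, i.e. s·k^α = (n + g + δ)·k.
Dividing both sides by k: k^(1−α) = s / (n + g + δ).
k^0.7 = 0.27 / (0.006 + 0.007 + 0.080) = 0.27 / 0.093 = 2.9032
k* = 2.9032^(1/0.7) ≈ 4.5841
y* = (k*)^α = 4.5841^0.3 ≈ 1.5790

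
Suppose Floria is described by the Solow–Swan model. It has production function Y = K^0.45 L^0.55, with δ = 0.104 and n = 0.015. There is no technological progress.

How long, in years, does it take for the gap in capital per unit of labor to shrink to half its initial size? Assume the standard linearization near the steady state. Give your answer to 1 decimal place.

Near the steady state the convergence rate is λ = (1 − α)(n + δ).
λ = (1 − 0.45) × 0.119 = 0.55 × 0.119 = 0.06545
Half-life = ln 2 / λ = 0.6931 / 0.06545 ≈ 10.59 years

half-life ≈ 10.6 years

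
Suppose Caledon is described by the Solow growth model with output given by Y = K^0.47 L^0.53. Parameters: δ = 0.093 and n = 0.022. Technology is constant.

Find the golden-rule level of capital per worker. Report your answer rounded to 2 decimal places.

The golden rule sets f'(k) = n + δ, i.e. α·k^(α−1) = n + δ.
So k^(1−α) = α / (n + δ) = 0.47 / 0.115 = 4.0870.
k_gold = 4.0870^(1/0.53) ≈ 14.2427

k_gold ≈ 14.24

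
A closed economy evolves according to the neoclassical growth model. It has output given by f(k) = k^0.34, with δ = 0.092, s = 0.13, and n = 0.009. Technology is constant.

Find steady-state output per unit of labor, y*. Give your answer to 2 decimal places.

y* = 1.14

In steady state, investment equals break-even investment: s·k^α = (n + δ)·k.
Rearranging, k^(1−α) = s / (n + δ).
k^0.66 = 0.13 / (0.009 + 0.092) = 0.13 / 0.101 = 1.2871
k* = 1.2871^(1/0.66) ≈ 1.4658
y* = (k*)^α = 1.4658^0.34 ≈ 1.1388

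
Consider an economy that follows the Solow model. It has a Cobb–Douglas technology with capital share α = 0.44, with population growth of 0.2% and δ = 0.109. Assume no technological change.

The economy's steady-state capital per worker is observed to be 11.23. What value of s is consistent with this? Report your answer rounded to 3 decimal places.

s ≈ 0.430

Steady state requires s·f(k) = (n + δ)·k, i.e. s·k^α = (n + δ)·k.
So s / (n + δ) = (k*)^(1−α) = 11.23^0.56 = 3.8745.
Therefore s = 3.8745 × (n + δ) = 3.8745 × 0.111 = 0.4301.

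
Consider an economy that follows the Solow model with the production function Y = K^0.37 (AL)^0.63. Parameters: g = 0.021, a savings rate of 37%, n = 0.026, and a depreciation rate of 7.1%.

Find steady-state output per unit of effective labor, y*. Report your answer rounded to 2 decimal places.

At the steady state, Δk = 0, so s·k^α = (n + g + δ)·k.
Rearranging, k^(1−α) = s / (n + g + δ).
k^0.63 = 0.37 / (0.026 + 0.021 + 0.071) = 0.37 / 0.118 = 3.1356
k* = 3.1356^(1/0.63) ≈ 6.1349
y* = (k*)^α = 6.1349^0.37 ≈ 1.9565

y* ≈ 1.96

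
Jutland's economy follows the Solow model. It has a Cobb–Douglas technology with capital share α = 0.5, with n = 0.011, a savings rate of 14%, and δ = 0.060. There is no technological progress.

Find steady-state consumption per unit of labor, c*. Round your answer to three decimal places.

c* = 1.696

At the steady state, Δk = 0, so s·k^α = (n + δ)·k.
Rearranging, k^(1−α) = s / (n + δ).
k^0.5 = 0.14 / (0.011 + 0.060) = 0.14 / 0.071 = 1.9718
k* = 1.9718^(1/0.5) ≈ 3.8880
y* = (k*)^α = 3.8880^0.5 ≈ 1.9718
c* = (1 − s)·y* = (1 − 0.14) × 1.9718 ≈ 1.6957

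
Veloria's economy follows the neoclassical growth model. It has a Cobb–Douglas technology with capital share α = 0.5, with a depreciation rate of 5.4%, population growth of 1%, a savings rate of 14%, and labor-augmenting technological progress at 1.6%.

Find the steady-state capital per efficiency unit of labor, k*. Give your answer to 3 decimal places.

k* = 3.063

At the steady state, Δk = 0, so s·k^α = (n + g + δ)·k.
Rearranging, k^(1−α) = s / (n + g + δ).
k^0.5 = 0.14 / (0.010 + 0.016 + 0.054) = 0.14 / 0.080 = 1.7500
k* = 1.7500^(1/0.5) ≈ 3.0625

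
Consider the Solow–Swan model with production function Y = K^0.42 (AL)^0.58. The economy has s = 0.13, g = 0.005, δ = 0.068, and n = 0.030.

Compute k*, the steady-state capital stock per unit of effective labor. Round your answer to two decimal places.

k* ≈ 1.49

Steady state requires s·f(k) = (n + g + δ)·k, i.e. s·k^α = (n + g + δ)·k.
Dividing both sides by k: k^(1−α) = s / (n + g + δ).
k^0.58 = 0.13 / (0.030 + 0.005 + 0.068) = 0.13 / 0.103 = 1.2621
k* = 1.2621^(1/0.58) ≈ 1.4938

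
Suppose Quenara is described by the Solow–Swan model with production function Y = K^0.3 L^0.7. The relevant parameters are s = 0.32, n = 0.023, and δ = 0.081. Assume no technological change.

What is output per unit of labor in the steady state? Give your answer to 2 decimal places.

At the steady state, Δk = 0, so s·k^α = (n + δ)·k.
Dividing both sides by k: k^(1−α) = s / (n + δ).
k^0.7 = 0.32 / (0.023 + 0.081) = 0.32 / 0.104 = 3.0769
k* = 3.0769^(1/0.7) ≈ 4.9809
y* = (k*)^α = 4.9809^0.3 ≈ 1.6188

y* = 1.62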